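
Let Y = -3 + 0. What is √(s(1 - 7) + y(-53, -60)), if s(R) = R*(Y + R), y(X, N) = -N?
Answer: √114 ≈ 10.677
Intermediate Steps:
Y = -3
s(R) = R*(-3 + R)
√(s(1 - 7) + y(-53, -60)) = √((1 - 7)*(-3 + (1 - 7)) - 1*(-60)) = √(-6*(-3 - 6) + 60) = √(-6*(-9) + 60) = √(54 + 60) = √114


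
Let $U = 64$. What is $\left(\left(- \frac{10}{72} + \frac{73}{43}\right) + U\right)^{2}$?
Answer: $\frac{10299205225}{2396304} \approx 4298.0$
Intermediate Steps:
$\left(\left(- \frac{10}{72} + \frac{73}{43}\right) + U\right)^{2} = \left(\left(- \frac{10}{72} + \frac{73}{43}\right) + 64\right)^{2} = \left(\left(\left(-10\right) \frac{1}{72} + 73 \cdot \frac{1}{43}\right) + 64\right)^{2} = \left(\left(- \frac{5}{36} + \frac{73}{43}\right) + 64\right)^{2} = \left(\frac{2413}{1548} + 64\right)^{2} = \left(\frac{101485}{1548}\right)^{2} = \frac{10299205225}{2396304}$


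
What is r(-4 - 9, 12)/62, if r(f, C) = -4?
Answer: -2/31 ≈ -0.064516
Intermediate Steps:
r(-4 - 9, 12)/62 = -4/62 = -4*1/62 = -2/31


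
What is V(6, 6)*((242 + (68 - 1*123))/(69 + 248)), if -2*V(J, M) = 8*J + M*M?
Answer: -7854/317 ≈ -24.776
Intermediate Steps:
V(J, M) = -4*J - M²/2 (V(J, M) = -(8*J + M*M)/2 = -(8*J + M²)/2 = -(M² + 8*J)/2 = -4*J - M²/2)
V(6, 6)*((242 + (68 - 1*123))/(69 + 248)) = (-4*6 - ½*6²)*((242 + (68 - 1*123))/(69 + 248)) = (-24 - ½*36)*((242 + (68 - 123))/317) = (-24 - 18)*((242 - 55)*(1/317)) = -7854/317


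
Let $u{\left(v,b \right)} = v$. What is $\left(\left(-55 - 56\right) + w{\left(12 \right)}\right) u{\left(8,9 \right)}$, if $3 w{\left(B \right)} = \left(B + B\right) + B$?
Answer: $-792$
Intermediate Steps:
$w{\left(B \right)} = B$ ($w{\left(B \right)} = \frac{\left(B + B\right) + B}{3} = \frac{2 B + B}{3} = \frac{3 B}{3} = B$)
$\left(\left(-55 - 56\right) + w{\left(12 \right)}\right) u{\left(8,9 \right)} = \left(\left(-55 - 56\right) + 12\right) 8 = \left(-111 + 12\right) 8 = \left(-99\right) 8 = -792$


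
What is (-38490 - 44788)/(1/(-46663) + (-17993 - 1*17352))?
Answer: 1943000657/824651868 ≈ 2.3561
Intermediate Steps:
(-38490 - 44788)/(1/(-46663) + (-17993 - 1*17352)) = -83278/(-1/46663 + (-17993 - 17352)) = -83278/(-1/46663 - 35345) = -83278/(-1649303736/46663) = -83278*(-46663/1649303736) = 1943000657/824651868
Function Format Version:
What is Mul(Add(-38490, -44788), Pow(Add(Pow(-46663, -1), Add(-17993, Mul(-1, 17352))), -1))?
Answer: Rational(1943000657, 824651868) ≈ 2.3561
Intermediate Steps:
Mul(Add(-38490, -44788), Pow(Add(Pow(-46663, -1), Add(-17993, Mul(-1, 17352))), -1)) = Mul(-83278, Pow(Add(Rational(-1, 46663), Add(-17993, -17352)), -1)) = Mul(-83278, Pow(Add(Rational(-1, 46663), -35345), -1)) = Mul(-83278, Pow(Rational(-1649303736, 46663), -1)) = Mul(-83278, Rational(-46663, 1649303736)) = Rational(1943000657, 824651868)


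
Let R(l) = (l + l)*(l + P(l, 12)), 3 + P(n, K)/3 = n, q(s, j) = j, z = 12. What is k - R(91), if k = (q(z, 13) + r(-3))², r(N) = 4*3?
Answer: -63985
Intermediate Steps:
r(N) = 12
P(n, K) = -9 + 3*n
R(l) = 2*l*(-9 + 4*l) (R(l) = (l + l)*(l + (-9 + 3*l)) = (2*l)*(-9 + 4*l) = 2*l*(-9 + 4*l))
k = 625 (k = (13 + 12)² = 25² = 625)
k - R(91) = 625 - 2*91*(-9 + 4*91) = 625 - 2*91*(-9 + 364) = 625 - 2*91*355 = 625 - 1*64610 = 625 - 64610 = -63985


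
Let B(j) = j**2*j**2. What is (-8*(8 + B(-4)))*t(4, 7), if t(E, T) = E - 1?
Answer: -6336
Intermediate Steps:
t(E, T) = -1 + E
B(j) = j**4
(-8*(8 + B(-4)))*t(4, 7) = (-8*(8 + (-4)**4))*(-1 + 4) = -8*(8 + 256)*3 = -8*264*3 = -2112*3 = -6336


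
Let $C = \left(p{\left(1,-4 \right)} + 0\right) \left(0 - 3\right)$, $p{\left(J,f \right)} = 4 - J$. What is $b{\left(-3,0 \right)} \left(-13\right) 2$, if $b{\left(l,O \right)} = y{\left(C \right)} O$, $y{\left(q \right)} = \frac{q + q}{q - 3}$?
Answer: $0$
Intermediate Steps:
$C = -9$ ($C = \left(\left(4 - 1\right) + 0\right) \left(0 - 3\right) = \left(\left(4 - 1\right) + 0\right) \left(-3\right) = \left(3 + 0\right) \left(-3\right) = 3 \left(-3\right) = -9$)
$y{\left(q \right)} = \frac{2 q}{-3 + q}$
$b{\left(l,O \right)} = \frac{3 O}{2}$ ($b{\left(l,O \right)} = 2 \left(-9\right) \frac{1}{-3 - 9} O = 2 \left(-9\right) \frac{1}{-12} O = 2 \left(-9\right) \left(- \frac{1}{12}\right) O = \frac{3 O}{2}$)
$b{\left(-3,0 \right)} \left(-13\right) 2 = \frac{3}{2} \cdot 0 \left(-13\right) 2 = 0 \left(-13\right) 2 = 0 \cdot 2 = 0$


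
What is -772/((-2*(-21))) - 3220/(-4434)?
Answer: -91328/5173 ≈ -17.655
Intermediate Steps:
-772/((-2*(-21))) - 3220/(-4434) = -772/42 - 3220*(-1/4434) = -772*1/42 + 1610/2217 = -386/21 + 1610/2217 = -91328/5173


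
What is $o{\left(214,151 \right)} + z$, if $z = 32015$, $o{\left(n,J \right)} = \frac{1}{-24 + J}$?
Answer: $\frac{4065906}{127} \approx 32015.0$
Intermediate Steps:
$o{\left(214,151 \right)} + z = \frac{1}{-24 + 151} + 32015 = \frac{1}{127} + 32015 = \frac{4065906}{127}$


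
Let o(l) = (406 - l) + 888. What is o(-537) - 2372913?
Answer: -2371082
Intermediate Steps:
o(l) = 1294 - l
o(-537) - 2372913 = (1294 - 1*(-537)) - 2372913 = (1294 + 537) - 2372913 = 1831 - 2372913 = -2371082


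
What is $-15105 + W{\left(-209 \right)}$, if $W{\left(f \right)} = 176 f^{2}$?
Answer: $7672751$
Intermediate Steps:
$-15105 + W{\left(-209 \right)} = -15105 + 176 \left(-209\right)^{2} = -15105 + 176 \cdot 43681 = -15105 + 7687856 = 7672751$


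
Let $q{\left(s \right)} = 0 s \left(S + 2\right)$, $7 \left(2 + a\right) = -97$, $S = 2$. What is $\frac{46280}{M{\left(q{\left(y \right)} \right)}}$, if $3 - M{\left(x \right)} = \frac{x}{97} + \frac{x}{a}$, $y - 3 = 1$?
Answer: $\frac{46280}{3} \approx 15427.0$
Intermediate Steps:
$y = 4$ ($y = 3 + 1 = 4$)
$a = - \frac{111}{7}$ ($a = -2 + \frac{1}{7} \left(-97\right) = -2 - \frac{97}{7} = - \frac{111}{7} \approx -15.857$)
$q{\left(s \right)} = 0$ ($q{\left(s \right)} = 0 s \left(2 + 2\right) = 0 \cdot 4 = 0$)
$M{\left(x \right)} = 3 + \frac{568 x}{10767}$ ($M{\left(x \right)} = 3 - \left(\frac{x}{97} + \frac{x}{- \frac{111}{7}}\right) = 3 - \left(x \frac{1}{97} + x \left(- \frac{7}{111}\right)\right) = 3 - \left(\frac{x}{97} - \frac{7 x}{111}\right) = 3 - - \frac{568 x}{10767} = 3 + \frac{568 x}{10767}$)
$\frac{46280}{M{\left(q{\left(y \right)} \right)}} = \frac{46280}{3 + \frac{568}{10767} \cdot 0} = \frac{46280}{3 + 0} = \frac{46280}{3}$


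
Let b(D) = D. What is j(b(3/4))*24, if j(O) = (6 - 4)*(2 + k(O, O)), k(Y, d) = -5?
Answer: -144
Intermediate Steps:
j(O) = -6 (j(O) = (6 - 4)*(2 - 5) = 2*(-3) = -6)
j(b(3/4))*24 = -6*24 = -144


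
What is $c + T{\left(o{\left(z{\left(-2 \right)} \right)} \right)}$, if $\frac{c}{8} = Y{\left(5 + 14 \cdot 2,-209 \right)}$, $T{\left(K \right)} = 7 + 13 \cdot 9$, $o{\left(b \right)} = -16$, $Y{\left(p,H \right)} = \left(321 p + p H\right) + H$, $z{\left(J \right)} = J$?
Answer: $28020$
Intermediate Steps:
$Y{\left(p,H \right)} = H + 321 p + H p$ ($Y{\left(p,H \right)} = \left(321 p + H p\right) + H = H + 321 p + H p$)
$T{\left(K \right)} = 124$ ($T{\left(K \right)} = 7 + 117 = 124$)
$c = 27896$ ($c = 8 \left(-209 + 321 \left(5 + 14 \cdot 2\right) - 209 \left(5 + 14 \cdot 2\right)\right) = 8 \left(-209 + 321 \left(5 + 28\right) - 209 \left(5 + 28\right)\right) = 8 \left(-209 + 321 \cdot 33 - 6897\right) = 8 \left(-209 + 10593 - 6897\right) = 8 \cdot 3487 = 27896$)
$c + T{\left(o{\left(z{\left(-2 \right)} \right)} \right)} = 27896 + 124 = 28020$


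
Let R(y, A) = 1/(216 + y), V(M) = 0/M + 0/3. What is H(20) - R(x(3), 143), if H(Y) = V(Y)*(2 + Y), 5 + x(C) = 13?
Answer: -1/224 ≈ -0.0044643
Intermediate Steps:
V(M) = 0 (V(M) = 0 + 0*(1/3) = 0 + 0 = 0)
x(C) = 8 (x(C) = -5 + 13 = 8)
H(Y) = 0 (H(Y) = 0*(2 + Y) = 0)
H(20) - R(x(3), 143) = 0 - 1/(216 + 8) = 0 - 1/224 = -1/224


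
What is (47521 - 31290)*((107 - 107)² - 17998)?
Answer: -292125538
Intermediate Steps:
(47521 - 31290)*((107 - 107)² - 17998) = 16231*(0² - 17998) = 16231*(0 - 17998) = 16231*(-17998) = -292125538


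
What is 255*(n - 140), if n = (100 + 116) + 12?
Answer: 22440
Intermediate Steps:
n = 228 (n = 216 + 12 = 228)
255*(n - 140) = 255*(228 - 140) = 255*88 = 22440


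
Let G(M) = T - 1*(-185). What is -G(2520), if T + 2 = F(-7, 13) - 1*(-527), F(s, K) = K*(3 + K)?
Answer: -918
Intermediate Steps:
T = 733 (T = -2 + (13*(3 + 13) - 1*(-527)) = -2 + (13*16 + 527) = -2 + (208 + 527) = -2 + 735 = 733)
G(M) = 918 (G(M) = 733 - 1*(-185) = 733 + 185 = 918)
-G(2520) = -1*918 = -918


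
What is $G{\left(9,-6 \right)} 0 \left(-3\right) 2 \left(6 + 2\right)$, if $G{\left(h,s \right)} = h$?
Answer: $0$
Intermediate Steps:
$G{\left(9,-6 \right)} 0 \left(-3\right) 2 \left(6 + 2\right) = 9 \cdot 0 \left(-3\right) 2 \left(6 + 2\right) = 9 \cdot 0 \cdot 2 \cdot 8 = 9 \cdot 0 \cdot 16 = 9 \cdot 0 = 0$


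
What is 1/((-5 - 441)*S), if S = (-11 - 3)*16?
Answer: 1/99904 ≈ 1.0010e-5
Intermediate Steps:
S = -224 (S = -14*16 = -224)
1/((-5 - 441)*S) = 1/(-5 - 441*(-224)) = -1/224/(-446) = -1/446*(-1/224) = 1/99904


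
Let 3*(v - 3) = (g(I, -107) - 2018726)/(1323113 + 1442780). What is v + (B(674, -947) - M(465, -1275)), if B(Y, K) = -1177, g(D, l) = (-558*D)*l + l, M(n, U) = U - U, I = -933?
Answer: -9799199677/8297679 ≈ -1181.0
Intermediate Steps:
M(n, U) = 0
g(D, l) = l - 558*D*l (g(D, l) = -558*D*l + l = l - 558*D*l)
v = -32831494/8297679 (v = 3 + ((-107*(1 - 558*(-933)) - 2018726)/(1323113 + 1442780))/3 = 3 + ((-107*(1 + 520614) - 2018726)/2765893)/3 = 3 + ((-107*520615 - 2018726)*(1/2765893))/3 = 3 + ((-55705805 - 2018726)*(1/2765893))/3 = 3 + (-57724531*1/2765893)/3 = 3 + (⅓)*(-57724531/2765893) = 3 - 57724531/8297679 = -32831494/8297679 ≈ -3.9567)
v + (B(674, -947) - M(465, -1275)) = -32831494/8297679 + (-1177 - 1*0) = -32831494/8297679 + (-1177 + 0) = -32831494/8297679 - 1177 = -9799199677/8297679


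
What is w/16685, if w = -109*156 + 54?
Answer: -3390/3337 ≈ -1.0159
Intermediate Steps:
w = -16950 (w = -17004 + 54 = -16950)
w/16685 = -16950/16685 = -16950*1/16685 = -3390/3337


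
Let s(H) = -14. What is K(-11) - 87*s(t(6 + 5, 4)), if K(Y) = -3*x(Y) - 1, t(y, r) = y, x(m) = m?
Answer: 1250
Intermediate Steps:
K(Y) = -1 - 3*Y (K(Y) = -3*Y - 1 = -1 - 3*Y)
K(-11) - 87*s(t(6 + 5, 4)) = (-1 - 3*(-11)) - 87*(-14) = (-1 + 33) + 1218 = 32 + 1218 = 1250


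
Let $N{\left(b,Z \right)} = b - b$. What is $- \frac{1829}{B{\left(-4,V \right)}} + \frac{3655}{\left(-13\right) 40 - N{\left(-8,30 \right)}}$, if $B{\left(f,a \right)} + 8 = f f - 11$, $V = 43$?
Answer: $\frac{188023}{312} \approx 602.64$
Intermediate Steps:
$B{\left(f,a \right)} = -19 + f^{2}$ ($B{\left(f,a \right)} = -8 + \left(f f - 11\right) = -8 + \left(f^{2} - 11\right) = -8 + \left(-11 + f^{2}\right) = -19 + f^{2}$)
$N{\left(b,Z \right)} = 0$
$- \frac{1829}{B{\left(-4,V \right)}} + \frac{3655}{\left(-13\right) 40 - N{\left(-8,30 \right)}} = - \frac{1829}{-19 + \left(-4\right)^{2}} + \frac{3655}{\left(-13\right) 40 - 0} = - \frac{1829}{-19 + 16} + \frac{3655}{-520 + 0} = - \frac{1829}{-3} + \frac{3655}{-520} = \left(-1829\right) \left(- \frac{1}{3}\right) + 3655 \left(- \frac{1}{520}\right) = \frac{1829}{3} - \frac{731}{104} = \frac{188023}{312}$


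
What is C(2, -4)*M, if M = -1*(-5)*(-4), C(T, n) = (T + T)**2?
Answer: -320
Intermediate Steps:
C(T, n) = 4*T**2 (C(T, n) = (2*T)**2 = 4*T**2)
M = -20 (M = 5*(-4) = -20)
C(2, -4)*M = (4*2**2)*(-20) = (4*4)*(-20) = 16*(-20) = -320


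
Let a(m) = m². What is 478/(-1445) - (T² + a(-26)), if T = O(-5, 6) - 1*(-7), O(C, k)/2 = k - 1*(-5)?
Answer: -2192543/1445 ≈ -1517.3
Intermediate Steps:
O(C, k) = 10 + 2*k (O(C, k) = 2*(k - 1*(-5)) = 2*(k + 5) = 2*(5 + k) = 10 + 2*k)
T = 29 (T = (10 + 2*6) - 1*(-7) = (10 + 12) + 7 = 22 + 7 = 29)
478/(-1445) - (T² + a(-26)) = 478/(-1445) - (29² + (-26)²) = 478*(-1/1445) - (841 + 676) = -478/1445 - 1*1517 = -478/1445 - 1517 = -2192543/1445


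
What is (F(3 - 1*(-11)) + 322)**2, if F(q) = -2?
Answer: 102400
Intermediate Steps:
(F(3 - 1*(-11)) + 322)**2 = (-2 + 322)**2 = 320**2 = 102400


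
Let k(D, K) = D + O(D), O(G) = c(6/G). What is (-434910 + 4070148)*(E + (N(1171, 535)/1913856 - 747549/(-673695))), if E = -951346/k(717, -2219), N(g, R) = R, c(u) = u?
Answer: -358527056680269402950893/74394059568640 ≈ -4.8193e+9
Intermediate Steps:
O(G) = 6/G
k(D, K) = D + 6/D
E = -227371694/171365 (E = -951346/(717 + 6/717) = -951346/(717 + 6*(1/717)) = -951346/(717 + 2/239) = -951346/171365/239 = -951346*239/171365 = -227371694/171365 ≈ -1326.8)
(-434910 + 4070148)*(E + (N(1171, 535)/1913856 - 747549/(-673695))) = (-434910 + 4070148)*(-227371694/171365 + (535/1913856 - 747549/(-673695))) = 3635238*(-227371694/171365 + (535*(1/1913856) - 747549*(-1/673695))) = 3635238*(-227371694/171365 + (535/1913856 + 7551/6805)) = 3635238*(-227371694/171365 + 14455167331/13023790080) = 3635238*(-591752820608063741/446364357411840) = -358527056680269402950893/74394059568640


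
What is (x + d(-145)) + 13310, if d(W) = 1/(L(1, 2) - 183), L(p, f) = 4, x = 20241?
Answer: 6005628/179 ≈ 33551.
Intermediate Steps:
d(W) = -1/179 (d(W) = 1/(4 - 183) = 1/(-179) = -1/179)
(x + d(-145)) + 13310 = (20241 - 1/179) + 13310 = 3623138/179 + 13310 = 6005628/179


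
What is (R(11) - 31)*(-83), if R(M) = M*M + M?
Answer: -8383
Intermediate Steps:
R(M) = M + M**2 (R(M) = M**2 + M = M + M**2)
(R(11) - 31)*(-83) = (11*(1 + 11) - 31)*(-83) = (11*12 - 31)*(-83) = (132 - 31)*(-83) = 101*(-83) = -8383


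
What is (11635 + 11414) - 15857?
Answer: 7192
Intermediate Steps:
(11635 + 11414) - 15857 = 23049 - 15857 = 7192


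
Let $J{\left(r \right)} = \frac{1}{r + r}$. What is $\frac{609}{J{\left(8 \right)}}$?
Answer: $9744$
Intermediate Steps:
$J{\left(r \right)} = \frac{1}{2 r}$
$\frac{609}{J{\left(8 \right)}} = \frac{609}{\frac{1}{2} \cdot \frac{1}{8}} = 609 \frac{1}{\frac{1}{16}} = 609 \cdot 16 = 9744$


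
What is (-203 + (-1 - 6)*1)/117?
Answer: -70/39 ≈ -1.7949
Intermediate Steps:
(-203 + (-1 - 6)*1)/117 = (-203 - 7*1)*(1/117) = (-203 - 7)*(1/117) = -210*1/117 = -70/39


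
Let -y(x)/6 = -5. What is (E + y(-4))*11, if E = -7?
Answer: 253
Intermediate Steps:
y(x) = 30 (y(x) = -6*(-5) = 30)
(E + y(-4))*11 = (-7 + 30)*11 = 23*11 = 253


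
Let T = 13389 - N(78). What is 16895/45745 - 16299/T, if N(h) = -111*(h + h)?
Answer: -15122452/93640015 ≈ -0.16150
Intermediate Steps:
N(h) = -222*h
T = 30705 (T = 13389 - (-222)*78 = 13389 - 1*(-17316) = 13389 + 17316 = 30705)
16895/45745 - 16299/T = 16895/45745 - 16299/30705 = 16895*(1/45745) - 16299*1/30705 = 3379/9149 - 5433/10235 = -15122452/93640015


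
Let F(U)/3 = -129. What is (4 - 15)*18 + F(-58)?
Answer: -585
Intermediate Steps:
F(U) = -387 (F(U) = 3*(-129) = -387)
(4 - 15)*18 + F(-58) = (4 - 15)*18 - 387 = -11*18 - 387 = -198 - 387 = -585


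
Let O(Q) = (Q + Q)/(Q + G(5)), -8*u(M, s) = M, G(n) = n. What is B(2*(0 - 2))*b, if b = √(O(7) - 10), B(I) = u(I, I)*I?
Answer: -I*√318/3 ≈ -5.9442*I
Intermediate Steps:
u(M, s) = -M/8
O(Q) = 2*Q/(5 + Q) (O(Q) = (Q + Q)/(Q + 5) = (2*Q)/(5 + Q) = 2*Q/(5 + Q))
B(I) = -I²/8 (B(I) = (-I/8)*I = -I²/8)
b = I*√318/6 (b = √(2*7/(5 + 7) - 10) = √(2*7/12 - 10) = √(2*7*(1/12) - 10) = √(7/6 - 10) = √(-53/6) = I*√318/6 ≈ 2.9721*I)
B(2*(0 - 2))*b = (-4*(0 - 2)²/8)*(I*√318/6) = (-(2*(-2))²/8)*(I*√318/6) = (-⅛*(-4)²)*(I*√318/6) = (-⅛*16)*(I*√318/6) = -I*√318/3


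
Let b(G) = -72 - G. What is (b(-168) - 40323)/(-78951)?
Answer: 13409/26317 ≈ 0.50952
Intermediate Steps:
(b(-168) - 40323)/(-78951) = ((-72 - 1*(-168)) - 40323)/(-78951) = ((-72 + 168) - 40323)*(-1/78951) = (96 - 40323)*(-1/78951) = -40227*(-1/78951) = 13409/26317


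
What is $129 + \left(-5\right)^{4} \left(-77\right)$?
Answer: $-47996$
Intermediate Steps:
$129 + \left(-5\right)^{4} \left(-77\right) = 129 + 625 \left(-77\right) = 129 - 48125 = -47996$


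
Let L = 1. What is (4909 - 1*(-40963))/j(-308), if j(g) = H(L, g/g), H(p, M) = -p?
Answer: -45872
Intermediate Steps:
j(g) = -1 (j(g) = -1*1 = -1)
(4909 - 1*(-40963))/j(-308) = (4909 - 1*(-40963))/(-1) = (4909 + 40963)*(-1) = 45872*(-1) = -45872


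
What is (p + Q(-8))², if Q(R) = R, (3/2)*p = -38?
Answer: 10000/9 ≈ 1111.1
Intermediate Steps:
p = -76/3 (p = (⅔)*(-38) = -76/3 ≈ -25.333)
(p + Q(-8))² = (-76/3 - 8)² = (-100/3)² = 10000/9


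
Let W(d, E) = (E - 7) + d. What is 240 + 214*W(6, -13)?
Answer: -2756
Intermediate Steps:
W(d, E) = -7 + E + d (W(d, E) = (-7 + E) + d = -7 + E + d)
240 + 214*W(6, -13) = 240 + 214*(-7 - 13 + 6) = 240 + 214*(-14) = 240 - 2996 = -2756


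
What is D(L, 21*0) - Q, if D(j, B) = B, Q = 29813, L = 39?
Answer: -29813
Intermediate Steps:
D(L, 21*0) - Q = 21*0 - 1*29813 = 0 - 29813 = -29813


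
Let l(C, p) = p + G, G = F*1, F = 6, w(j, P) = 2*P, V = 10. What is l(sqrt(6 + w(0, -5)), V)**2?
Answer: 256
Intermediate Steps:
G = 6 (G = 6*1 = 6)
l(C, p) = 6 + p (l(C, p) = p + 6 = 6 + p)
l(sqrt(6 + w(0, -5)), V)**2 = (6 + 10)**2 = 16**2 = 256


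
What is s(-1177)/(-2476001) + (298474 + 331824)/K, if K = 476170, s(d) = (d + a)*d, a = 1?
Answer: 40978491839/53590790735 ≈ 0.76466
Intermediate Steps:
s(d) = d*(1 + d) (s(d) = (d + 1)*d = (1 + d)*d = d*(1 + d))
s(-1177)/(-2476001) + (298474 + 331824)/K = -1177*(1 - 1177)/(-2476001) + (298474 + 331824)/476170 = -1177*(-1176)*(-1/2476001) + 630298*(1/476170) = 1384152*(-1/2476001) + 315149/238085 = -125832/225091 + 315149/238085 = 40978491839/53590790735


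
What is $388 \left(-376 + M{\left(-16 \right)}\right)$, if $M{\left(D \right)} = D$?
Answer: $-152096$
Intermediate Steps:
$388 \left(-376 + M{\left(-16 \right)}\right) = 388 \left(-376 - 16\right) = 388 \left(-392\right) = -152096$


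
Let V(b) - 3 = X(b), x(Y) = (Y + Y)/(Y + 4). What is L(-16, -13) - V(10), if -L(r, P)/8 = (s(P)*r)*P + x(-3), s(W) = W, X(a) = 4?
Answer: 21673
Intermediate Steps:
x(Y) = 2*Y/(4 + Y) (x(Y) = (2*Y)/(4 + Y) = 2*Y/(4 + Y))
V(b) = 7 (V(b) = 3 + 4 = 7)
L(r, P) = 48 - 8*r*P**2 (L(r, P) = -8*((P*r)*P + 2*(-3)/(4 - 3)) = -8*(r*P**2 + 2*(-3)/1) = -8*(r*P**2 + 2*(-3)*1) = -8*(r*P**2 - 6) = -8*(-6 + r*P**2) = 48 - 8*r*P**2)
L(-16, -13) - V(10) = (48 - 8*(-16)*(-13)**2) - 1*7 = (48 - 8*(-16)*169) - 7 = (48 + 21632) - 7 = 21680 - 7 = 21673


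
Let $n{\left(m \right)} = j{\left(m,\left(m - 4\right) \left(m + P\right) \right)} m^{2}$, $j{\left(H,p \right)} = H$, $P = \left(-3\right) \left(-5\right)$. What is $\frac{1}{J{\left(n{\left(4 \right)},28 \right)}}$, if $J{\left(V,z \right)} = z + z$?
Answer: $\frac{1}{56} \approx 0.017857$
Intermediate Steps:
$P = 15$
$n{\left(m \right)} = m^{3}$ ($n{\left(m \right)} = m m^{2} = m^{3}$)
$J{\left(V,z \right)} = 2 z$
$\frac{1}{J{\left(n{\left(4 \right)},28 \right)}} = \frac{1}{2 \cdot 28} = \frac{1}{56}$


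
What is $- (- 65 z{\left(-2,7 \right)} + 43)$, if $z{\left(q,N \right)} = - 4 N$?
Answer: $-1863$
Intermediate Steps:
$- (- 65 z{\left(-2,7 \right)} + 43) = - (- 65 \left(\left(-4\right) 7\right) + 43) = - (\left(-65\right) \left(-28\right) + 43) = - (1820 + 43) = \left(-1\right) 1863 = -1863$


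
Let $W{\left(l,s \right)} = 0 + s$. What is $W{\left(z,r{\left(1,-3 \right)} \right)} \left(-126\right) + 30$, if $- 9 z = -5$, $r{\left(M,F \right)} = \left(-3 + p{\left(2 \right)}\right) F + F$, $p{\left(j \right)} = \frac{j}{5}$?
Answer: $- \frac{2874}{5} \approx -574.8$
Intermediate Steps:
$p{\left(j \right)} = \frac{j}{5}$ ($p{\left(j \right)} = j \frac{1}{5} = \frac{j}{5}$)
$r{\left(M,F \right)} = - \frac{8 F}{5}$ ($r{\left(M,F \right)} = \left(-3 + \frac{1}{5} \cdot 2\right) F + F = \left(-3 + \frac{2}{5}\right) F + F = - \frac{13 F}{5} + F = - \frac{8 F}{5}$)
$z = \frac{5}{9}$ ($z = \left(- \frac{1}{9}\right) \left(-5\right) = \frac{5}{9} \approx 0.55556$)
$W{\left(l,s \right)} = s$
$W{\left(z,r{\left(1,-3 \right)} \right)} \left(-126\right) + 30 = \left(- \frac{8}{5}\right) \left(-3\right) \left(-126\right) + 30 = \frac{24}{5} \left(-126\right) + 30 = - \frac{3024}{5} + 30 = - \frac{2874}{5}$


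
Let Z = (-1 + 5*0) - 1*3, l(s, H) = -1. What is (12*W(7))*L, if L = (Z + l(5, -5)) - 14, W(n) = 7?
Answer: -1596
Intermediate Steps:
Z = -4 (Z = (-1 + 0) - 3 = -1 - 3 = -4)
L = -19 (L = (-4 - 1) - 14 = -5 - 14 = -19)
(12*W(7))*L = (12*7)*(-19) = 84*(-19) = -1596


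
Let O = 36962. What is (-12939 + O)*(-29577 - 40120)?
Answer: -1674331031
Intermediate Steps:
(-12939 + O)*(-29577 - 40120) = (-12939 + 36962)*(-29577 - 40120) = 24023*(-69697) = -1674331031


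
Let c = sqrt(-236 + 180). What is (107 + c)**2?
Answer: 11393 + 428*I*sqrt(14) ≈ 11393.0 + 1601.4*I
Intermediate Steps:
c = 2*I*sqrt(14) (c = sqrt(-56) = 2*I*sqrt(14) ≈ 7.4833*I)
(107 + c)**2 = (107 + 2*I*sqrt(14))**2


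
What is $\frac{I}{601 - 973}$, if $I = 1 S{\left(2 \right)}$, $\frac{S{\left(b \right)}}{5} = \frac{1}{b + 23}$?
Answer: $- \frac{1}{1860} \approx -0.00053763$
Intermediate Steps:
$S{\left(b \right)} = \frac{5}{23 + b}$ ($S{\left(b \right)} = \frac{5}{b + 23} = \frac{5}{23 + b}$)
$I = \frac{1}{5}$ ($I = 1 \frac{5}{23 + 2} = 1 \cdot \frac{5}{25} = 1 \cdot 5 \cdot \frac{1}{25} = 1 \cdot \frac{1}{5} = \frac{1}{5} \approx 0.2$)
$\frac{I}{601 - 973} = \frac{1}{5 \left(601 - 973\right)} = \frac{1}{5 \left(-372\right)} = \frac{1}{5} \left(- \frac{1}{372}\right) = - \frac{1}{1860}$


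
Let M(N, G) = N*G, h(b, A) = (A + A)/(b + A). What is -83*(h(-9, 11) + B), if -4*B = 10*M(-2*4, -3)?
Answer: 4067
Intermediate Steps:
h(b, A) = 2*A/(A + b) (h(b, A) = (2*A)/(A + b) = 2*A/(A + b))
M(N, G) = G*N
B = -60 (B = -5*(-(-6)*4)/2 = -5*(-3*(-8))/2 = -5*24/2 = -1/4*240 = -60)
-83*(h(-9, 11) + B) = -83*(2*11/(11 - 9) - 60) = -83*(2*11/2 - 60) = -83*(2*11*(1/2) - 60) = -83*(11 - 60) = -83*(-49) = 4067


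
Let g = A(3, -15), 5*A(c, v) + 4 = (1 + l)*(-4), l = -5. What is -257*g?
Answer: -3084/5 ≈ -616.80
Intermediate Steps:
A(c, v) = 12/5 (A(c, v) = -⅘ + ((1 - 5)*(-4))/5 = -⅘ + (-4*(-4))/5 = -⅘ + (⅕)*16 = -⅘ + 16/5 = 12/5)
g = 12/5 ≈ 2.4000
-257*g = -257*12/5 = -3084/5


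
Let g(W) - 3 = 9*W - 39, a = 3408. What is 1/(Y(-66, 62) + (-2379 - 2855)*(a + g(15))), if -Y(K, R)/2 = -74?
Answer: -1/18355490 ≈ -5.4480e-8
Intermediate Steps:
Y(K, R) = 148 (Y(K, R) = -2*(-74) = 148)
g(W) = -36 + 9*W (g(W) = 3 + (9*W - 39) = 3 + (-39 + 9*W) = -36 + 9*W)
1/(Y(-66, 62) + (-2379 - 2855)*(a + g(15))) = 1/(148 + (-2379 - 2855)*(3408 + (-36 + 9*15))) = 1/(148 - 5234*(3408 + (-36 + 135))) = 1/(148 - 5234*(3408 + 99)) = 1/(148 - 5234*3507) = 1/(148 - 18355638) = 1/(-18355490) = -1/18355490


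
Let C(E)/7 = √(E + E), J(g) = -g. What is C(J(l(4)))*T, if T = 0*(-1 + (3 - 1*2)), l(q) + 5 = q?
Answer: 0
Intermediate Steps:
l(q) = -5 + q
C(E) = 7*√2*√E (C(E) = 7*√(E + E) = 7*√(2*E) = 7*(√2*√E) = 7*√2*√E)
T = 0 (T = 0*(-1 + (3 - 2)) = 0*(-1 + 1) = 0*0 = 0)
C(J(l(4)))*T = (7*√2*√(-(-5 + 4)))*0 = (7*√2*√(-1*(-1)))*0 = (7*√2*√1)*0 = (7*√2*1)*0 = (7*√2)*0 = 0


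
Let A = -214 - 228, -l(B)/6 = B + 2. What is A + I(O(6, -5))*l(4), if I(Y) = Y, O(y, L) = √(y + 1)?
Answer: -442 - 36*√7 ≈ -537.25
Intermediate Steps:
O(y, L) = √(1 + y)
l(B) = -12 - 6*B (l(B) = -6*(B + 2) = -6*(2 + B) = -12 - 6*B)
A = -442
A + I(O(6, -5))*l(4) = -442 + √(1 + 6)*(-12 - 6*4) = -442 + √7*(-12 - 24) = -442 + √7*(-36) = -442 - 36*√7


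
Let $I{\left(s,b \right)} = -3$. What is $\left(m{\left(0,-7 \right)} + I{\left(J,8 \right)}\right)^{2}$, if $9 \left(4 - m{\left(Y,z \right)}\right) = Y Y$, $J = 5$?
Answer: $1$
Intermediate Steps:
$m{\left(Y,z \right)} = 4 - \frac{Y^{2}}{9}$ ($m{\left(Y,z \right)} = 4 - \frac{Y Y}{9} = 4 - \frac{Y^{2}}{9}$)
$\left(m{\left(0,-7 \right)} + I{\left(J,8 \right)}\right)^{2} = \left(\left(4 - \frac{0^{2}}{9}\right) - 3\right)^{2} = \left(\left(4 - 0\right) - 3\right)^{2} = \left(\left(4 + 0\right) - 3\right)^{2} = \left(4 - 3\right)^{2} = 1^{2} = 1$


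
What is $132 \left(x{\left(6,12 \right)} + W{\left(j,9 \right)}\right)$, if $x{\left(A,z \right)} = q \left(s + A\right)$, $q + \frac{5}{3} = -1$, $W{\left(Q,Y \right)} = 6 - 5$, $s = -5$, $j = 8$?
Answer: $-220$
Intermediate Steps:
$W{\left(Q,Y \right)} = 1$
$q = - \frac{8}{3}$ ($q = - \frac{5}{3} - 1 = - \frac{8}{3} \approx -2.6667$)
$x{\left(A,z \right)} = \frac{40}{3} - \frac{8 A}{3}$ ($x{\left(A,z \right)} = - \frac{8 \left(-5 + A\right)}{3} = \frac{40}{3} - \frac{8 A}{3}$)
$132 \left(x{\left(6,12 \right)} + W{\left(j,9 \right)}\right) = 132 \left(\left(\frac{40}{3} - 16\right) + 1\right) = 132 \left(- \frac{8}{3} + 1\right) = 132 \left(- \frac{5}{3}\right) = -220$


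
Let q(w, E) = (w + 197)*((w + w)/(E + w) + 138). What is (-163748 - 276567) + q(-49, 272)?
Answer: -93650197/223 ≈ -4.1996e+5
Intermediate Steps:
q(w, E) = (138 + 2*w/(E + w))*(197 + w) (q(w, E) = (197 + w)*((2*w)/(E + w) + 138) = (197 + w)*(2*w/(E + w) + 138) = (197 + w)*(138 + 2*w/(E + w)) = (138 + 2*w/(E + w))*(197 + w))
(-163748 - 276567) + q(-49, 272) = (-163748 - 276567) + 2*(70*(-49)² + 13593*272 + 13790*(-49) + 69*272*(-49))/(272 - 49) = -440315 + 2*(70*2401 + 3697296 - 675710 - 919632)/223 = -440315 + 2*(1/223)*(168070 + 3697296 - 675710 - 919632) = -440315 + 2*(1/223)*2270024 = -440315 + 4540048/223 = -93650197/223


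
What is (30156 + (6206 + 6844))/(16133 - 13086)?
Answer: 43206/3047 ≈ 14.180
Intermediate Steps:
(30156 + (6206 + 6844))/(16133 - 13086) = (30156 + 13050)/3047 = 43206*(1/3047) = 43206/3047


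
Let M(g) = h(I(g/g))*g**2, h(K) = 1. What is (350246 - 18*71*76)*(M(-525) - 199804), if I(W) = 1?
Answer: 19191659878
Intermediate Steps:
M(g) = g**2 (M(g) = 1*g**2 = g**2)
(350246 - 18*71*76)*(M(-525) - 199804) = (350246 - 18*71*76)*((-525)**2 - 199804) = (350246 - 1278*76)*(275625 - 199804) = (350246 - 97128)*75821 = 253118*75821 = 19191659878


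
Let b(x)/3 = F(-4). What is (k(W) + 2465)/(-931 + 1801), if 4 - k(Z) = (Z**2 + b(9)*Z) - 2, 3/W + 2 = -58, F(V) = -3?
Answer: 988219/348000 ≈ 2.8397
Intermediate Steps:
b(x) = -9 (b(x) = 3*(-3) = -9)
W = -1/20 (W = 3/(-2 - 58) = 3/(-60) = 3*(-1/60) = -1/20 ≈ -0.050000)
k(Z) = 6 - Z**2 + 9*Z (k(Z) = 4 - ((Z**2 - 9*Z) - 2) = 4 - (-2 + Z**2 - 9*Z) = 4 + (2 - Z**2 + 9*Z) = 6 - Z**2 + 9*Z)
(k(W) + 2465)/(-931 + 1801) = ((6 - (-1/20)**2 + 9*(-1/20)) + 2465)/(-931 + 1801) = ((6 - 1*1/400 - 9/20) + 2465)/870 = ((6 - 1/400 - 9/20) + 2465)*(1/870) = (2219/400 + 2465)*(1/870) = (988219/400)*(1/870) = 988219/348000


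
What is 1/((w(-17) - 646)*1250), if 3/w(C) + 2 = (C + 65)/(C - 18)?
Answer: -59/47708125 ≈ -1.2367e-6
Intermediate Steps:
w(C) = 3/(-2 + (65 + C)/(-18 + C)) (w(C) = 3/(-2 + (C + 65)/(C - 18)) = 3/(-2 + (65 + C)/(-18 + C)))
1/((w(-17) - 646)*1250) = 1/(3*(18 - 1*(-17))/(-101 - 17) - 646*1250) = (1/1250)/(3*(18 + 17)/(-118) - 646) = (1/1250)/(3*(-1/118)*35 - 646) = (1/1250)/(-105/118 - 646) = (1/1250)/(-76333/118) = -118/76333*1/1250 = -59/47708125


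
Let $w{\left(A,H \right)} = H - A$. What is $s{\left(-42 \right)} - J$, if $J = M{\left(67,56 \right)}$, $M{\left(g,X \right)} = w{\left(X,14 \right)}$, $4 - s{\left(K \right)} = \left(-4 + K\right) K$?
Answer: $-1886$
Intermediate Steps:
$s{\left(K \right)} = 4 - K \left(-4 + K\right)$ ($s{\left(K \right)} = 4 - \left(-4 + K\right) K = 4 - K \left(-4 + K\right)$)
$M{\left(g,X \right)} = 14 - X$
$J = -42$ ($J = 14 - 56 = -42$)
$s{\left(-42 \right)} - J = \left(4 - \left(-42\right)^{2} + 4 \left(-42\right)\right) - -42 = \left(4 - 1764 - 168\right) + 42 = -1928 + 42 = -1886$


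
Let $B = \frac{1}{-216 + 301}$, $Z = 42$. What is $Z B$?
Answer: $\frac{42}{85} \approx 0.49412$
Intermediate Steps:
$B = \frac{1}{85} \approx 0.011765$
$Z B = 42 \cdot \frac{1}{85} = \frac{42}{85}$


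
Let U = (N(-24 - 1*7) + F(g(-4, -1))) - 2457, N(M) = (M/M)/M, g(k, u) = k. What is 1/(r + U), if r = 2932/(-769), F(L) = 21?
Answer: -23839/58163465 ≈ -0.00040986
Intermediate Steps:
r = -2932/769 (r = 2932*(-1/769) = -2932/769 ≈ -3.8127)
N(M) = 1/M
U = -75517/31 (U = (1/(-24 - 1*7) + 21) - 2457 = (1/(-24 - 7) + 21) - 2457 = (1/(-31) + 21) - 2457 = (-1/31 + 21) - 2457 = 650/31 - 2457 = -75517/31 ≈ -2436.0)
1/(r + U) = 1/(-2932/769 - 75517/31) = 1/(-58163465/23839) = -23839/58163465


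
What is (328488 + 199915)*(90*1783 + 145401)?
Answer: 161623154013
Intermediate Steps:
(328488 + 199915)*(90*1783 + 145401) = 528403*(160470 + 145401) = 528403*305871 = 161623154013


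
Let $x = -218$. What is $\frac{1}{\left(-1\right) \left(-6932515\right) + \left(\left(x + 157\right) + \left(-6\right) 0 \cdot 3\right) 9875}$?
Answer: $\frac{1}{6330140} \approx 1.5797 \cdot 10^{-7}$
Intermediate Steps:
$\frac{1}{\left(-1\right) \left(-6932515\right) + \left(\left(x + 157\right) + \left(-6\right) 0 \cdot 3\right) 9875} = \frac{1}{\left(-1\right) \left(-6932515\right) + \left(\left(-218 + 157\right) + \left(-6\right) 0 \cdot 3\right) 9875} = \frac{1}{6932515 + \left(-61 + 0 \cdot 3\right) 9875} = \frac{1}{6932515 + \left(-61 + 0\right) 9875} = \frac{1}{6932515 - 602375} = \frac{1}{6330140}$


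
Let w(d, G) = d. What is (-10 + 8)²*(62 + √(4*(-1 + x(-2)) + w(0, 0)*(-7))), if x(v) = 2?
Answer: 256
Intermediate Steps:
(-10 + 8)²*(62 + √(4*(-1 + x(-2)) + w(0, 0)*(-7))) = (-10 + 8)²*(62 + √(4*(-1 + 2) + 0*(-7))) = (-2)²*(62 + √(4*1 + 0)) = 4*(62 + √(4 + 0)) = 4*(62 + √4) = 4*(62 + 2) = 4*64 = 256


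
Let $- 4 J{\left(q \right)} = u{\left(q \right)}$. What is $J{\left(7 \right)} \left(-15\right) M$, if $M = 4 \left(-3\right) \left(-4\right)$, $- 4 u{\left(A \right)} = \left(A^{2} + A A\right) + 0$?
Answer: $-4410$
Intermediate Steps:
$u{\left(A \right)} = - \frac{A^{2}}{2}$ ($u{\left(A \right)} = - \frac{\left(A^{2} + A A\right) + 0}{4} = - \frac{\left(A^{2} + A^{2}\right) + 0}{4} = - \frac{2 A^{2} + 0}{4} = - \frac{2 A^{2}}{4} = - \frac{A^{2}}{2}$)
$J{\left(q \right)} = \frac{q^{2}}{8}$ ($J{\left(q \right)} = - \frac{\left(- \frac{1}{2}\right) q^{2}}{4} = \frac{q^{2}}{8}$)
$M = 48$ ($M = \left(-12\right) \left(-4\right) = 48$)
$J{\left(7 \right)} \left(-15\right) M = \frac{7^{2}}{8} \left(-15\right) 48 = \frac{1}{8} \cdot 49 \left(-15\right) 48 = \frac{49}{8} \left(-15\right) 48 = \left(- \frac{735}{8}\right) 48 = -4410$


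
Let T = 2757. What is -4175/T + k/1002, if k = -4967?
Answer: -5959123/920838 ≈ -6.4714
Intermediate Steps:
-4175/T + k/1002 = -4175/2757 - 4967/1002 = -5959123/920838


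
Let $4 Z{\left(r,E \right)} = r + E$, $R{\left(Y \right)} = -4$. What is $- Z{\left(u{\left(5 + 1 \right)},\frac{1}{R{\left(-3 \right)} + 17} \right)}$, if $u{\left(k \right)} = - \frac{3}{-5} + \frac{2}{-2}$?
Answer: $\frac{21}{260} \approx 0.080769$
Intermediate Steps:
$u{\left(k \right)} = - \frac{2}{5}$ ($u{\left(k \right)} = \left(-3\right) \left(- \frac{1}{5}\right) + 2 \left(- \frac{1}{2}\right) = \frac{3}{5} - 1 = - \frac{2}{5}$)
$Z{\left(r,E \right)} = \frac{E}{4} + \frac{r}{4}$ ($Z{\left(r,E \right)} = \frac{r + E}{4} = \frac{E + r}{4} = \frac{E}{4} + \frac{r}{4}$)
$- Z{\left(u{\left(5 + 1 \right)},\frac{1}{R{\left(-3 \right)} + 17} \right)} = - (\frac{1}{4 \left(-4 + 17\right)} + \frac{1}{4} \left(- \frac{2}{5}\right)) = - (\frac{1}{4 \cdot 13} - \frac{1}{10}) = - (\frac{1}{4} \cdot \frac{1}{13} - \frac{1}{10}) = - (\frac{1}{52} - \frac{1}{10}) = \left(-1\right) \left(- \frac{21}{260}\right) = \frac{21}{260}$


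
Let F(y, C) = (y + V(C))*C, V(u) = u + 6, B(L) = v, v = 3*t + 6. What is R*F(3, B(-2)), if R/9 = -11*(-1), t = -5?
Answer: 0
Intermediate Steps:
v = -9 (v = 3*(-5) + 6 = -15 + 6 = -9)
B(L) = -9
R = 99 (R = 9*(-11*(-1)) = 9*11 = 99)
V(u) = 6 + u
F(y, C) = C*(6 + C + y) (F(y, C) = (y + (6 + C))*C = (6 + C + y)*C = C*(6 + C + y))
R*F(3, B(-2)) = 99*(-9*(6 - 9 + 3)) = 99*(-9*0) = 99*0 = 0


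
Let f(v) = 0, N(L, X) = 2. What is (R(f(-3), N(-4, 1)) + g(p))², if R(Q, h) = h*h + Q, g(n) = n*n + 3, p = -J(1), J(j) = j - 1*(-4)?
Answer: 1024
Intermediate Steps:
J(j) = 4 + j (J(j) = j + 4 = 4 + j)
p = -5 (p = -(4 + 1) = -1*5 = -5)
g(n) = 3 + n² (g(n) = n² + 3 = 3 + n²)
R(Q, h) = Q + h² (R(Q, h) = h² + Q = Q + h²)
(R(f(-3), N(-4, 1)) + g(p))² = ((0 + 2²) + (3 + (-5)²))² = ((0 + 4) + (3 + 25))² = (4 + 28)² = 32² = 1024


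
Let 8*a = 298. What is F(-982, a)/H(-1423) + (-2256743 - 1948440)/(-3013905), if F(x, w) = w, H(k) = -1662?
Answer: 9168994913/6678813480 ≈ 1.3728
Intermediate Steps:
a = 149/4 (a = (⅛)*298 = 149/4 ≈ 37.250)
F(-982, a)/H(-1423) + (-2256743 - 1948440)/(-3013905) = (149/4)/(-1662) + (-2256743 - 1948440)/(-3013905) = (149/4)*(-1/1662) - 4205183*(-1/3013905) = -149/6648 + 4205183/3013905 = 9168994913/6678813480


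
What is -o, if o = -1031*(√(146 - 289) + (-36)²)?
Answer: 1336176 + 1031*I*√143 ≈ 1.3362e+6 + 12329.0*I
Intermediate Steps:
o = -1336176 - 1031*I*√143 (o = -1031*(√(-143) + 1296) = -1031*(I*√143 + 1296) = -1031*(1296 + I*√143) = -1336176 - 1031*I*√143 ≈ -1.3362e+6 - 12329.0*I)
-o = -(-1336176 - 1031*I*√143) = 1336176 + 1031*I*√143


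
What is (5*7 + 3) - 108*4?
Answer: -394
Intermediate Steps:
(5*7 + 3) - 108*4 = (35 + 3) - 54*8 = 38 - 432 = -394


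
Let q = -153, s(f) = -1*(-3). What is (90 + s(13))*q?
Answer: -14229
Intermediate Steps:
s(f) = 3
(90 + s(13))*q = (90 + 3)*(-153) = 93*(-153) = -14229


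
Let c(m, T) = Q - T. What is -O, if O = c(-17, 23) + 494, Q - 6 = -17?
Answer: -460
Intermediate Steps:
Q = -11 (Q = 6 - 17 = -11)
c(m, T) = -11 - T
O = 460 (O = (-11 - 1*23) + 494 = (-11 - 23) + 494 = -34 + 494 = 460)
-O = -1*460 = -460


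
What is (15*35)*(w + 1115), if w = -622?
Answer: 258825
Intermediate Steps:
(15*35)*(w + 1115) = (15*35)*(-622 + 1115) = 525*493 = 258825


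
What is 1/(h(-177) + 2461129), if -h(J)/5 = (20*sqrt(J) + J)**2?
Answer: -I/(-2658484*I + 35400*sqrt(177)) ≈ 3.6471e-7 - 6.461e-8*I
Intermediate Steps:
h(J) = -5*(J + 20*sqrt(J))**2 (h(J) = -5*(20*sqrt(J) + J)**2 = -5*(J + 20*sqrt(J))**2)
1/(h(-177) + 2461129) = 1/(-5*(-177 + 20*sqrt(-177))**2 + 2461129) = 1/(-5*(-177 + 20*(I*sqrt(177)))**2 + 2461129) = 1/(-5*(-177 + 20*I*sqrt(177))**2 + 2461129) = 1/(2461129 - 5*(-177 + 20*I*sqrt(177))**2)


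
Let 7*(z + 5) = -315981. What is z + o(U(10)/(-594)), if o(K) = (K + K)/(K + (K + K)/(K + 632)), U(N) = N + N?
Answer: -14874848223/329504 ≈ -45143.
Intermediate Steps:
U(N) = 2*N
o(K) = 2*K/(K + 2*K/(632 + K)) (o(K) = (2*K)/(K + (2*K)/(632 + K)) = (2*K)/(K + 2*K/(632 + K)) = 2*K/(K + 2*K/(632 + K)))
z = -316016/7 (z = -5 + (⅐)*(-315981) = -5 - 315981/7 = -316016/7 ≈ -45145.)
z + o(U(10)/(-594)) = -316016/7 + 2*(632 + (2*10)/(-594))/(634 + (2*10)/(-594)) = -316016/7 + 2*(632 + 20*(-1/594))/(634 + 20*(-1/594)) = -316016/7 + 2*(632 - 10/297)/(634 - 10/297) = -316016/7 + 2*(187694/297)/(188288/297) = -316016/7 + 2*(297/188288)*(187694/297) = -316016/7 + 93847/47072 = -14874848223/329504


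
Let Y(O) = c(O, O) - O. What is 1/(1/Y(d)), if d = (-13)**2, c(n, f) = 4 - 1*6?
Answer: -171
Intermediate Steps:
c(n, f) = -2 (c(n, f) = 4 - 6 = -2)
d = 169
Y(O) = -2 - O
1/(1/Y(d)) = 1/(1/(-2 - 1*169)) = 1/(1/(-2 - 169)) = 1/(1/(-171)) = 1/(-1/171) = -171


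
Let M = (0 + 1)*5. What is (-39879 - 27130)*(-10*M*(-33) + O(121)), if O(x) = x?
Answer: -118672939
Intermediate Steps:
M = 5 (M = 1*5 = 5)
(-39879 - 27130)*(-10*M*(-33) + O(121)) = (-39879 - 27130)*(-10*5*(-33) + 121) = -67009*(-50*(-33) + 121) = -67009*(1650 + 121) = -67009*1771 = -118672939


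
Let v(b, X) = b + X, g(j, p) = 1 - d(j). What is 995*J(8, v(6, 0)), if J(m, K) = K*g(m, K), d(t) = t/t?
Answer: 0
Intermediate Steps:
d(t) = 1
g(j, p) = 0 (g(j, p) = 1 - 1*1 = 1 - 1 = 0)
v(b, X) = X + b
J(m, K) = 0 (J(m, K) = K*0 = 0)
995*J(8, v(6, 0)) = 995*0 = 0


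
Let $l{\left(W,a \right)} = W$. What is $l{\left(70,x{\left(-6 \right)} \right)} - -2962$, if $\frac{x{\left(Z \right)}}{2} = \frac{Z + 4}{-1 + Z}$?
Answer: $3032$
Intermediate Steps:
$x{\left(Z \right)} = \frac{2 \left(4 + Z\right)}{-1 + Z}$ ($x{\left(Z \right)} = 2 \frac{Z + 4}{-1 + Z} = 2 \frac{4 + Z}{-1 + Z} = \frac{2 \left(4 + Z\right)}{-1 + Z}$)
$l{\left(70,x{\left(-6 \right)} \right)} - -2962 = 70 - -2962 = 70 + 2962 = 3032$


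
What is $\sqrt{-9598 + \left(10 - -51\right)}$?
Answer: $17 i \sqrt{33} \approx 97.658 i$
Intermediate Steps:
$\sqrt{-9598 + \left(10 - -51\right)} = \sqrt{-9598 + \left(10 + 51\right)} = \sqrt{-9598 + 61} = \sqrt{-9537} = 17 i \sqrt{33}$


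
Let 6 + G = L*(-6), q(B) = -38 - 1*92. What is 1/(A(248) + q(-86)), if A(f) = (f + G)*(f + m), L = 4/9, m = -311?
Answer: -1/15208 ≈ -6.5755e-5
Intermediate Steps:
q(B) = -130 (q(B) = -38 - 92 = -130)
L = 4/9 (L = 4*(⅑) = 4/9 ≈ 0.44444)
G = -26/3 (G = -6 + (4/9)*(-6) = -6 - 8/3 = -26/3 ≈ -8.6667)
A(f) = (-311 + f)*(-26/3 + f) (A(f) = (f - 26/3)*(f - 311) = (-26/3 + f)*(-311 + f) = (-311 + f)*(-26/3 + f))
1/(A(248) + q(-86)) = 1/((8086/3 + 248² - 959/3*248) - 130) = 1/((8086/3 + 61504 - 237832/3) - 130) = 1/(-15078 - 130) = 1/(-15208) = -1/15208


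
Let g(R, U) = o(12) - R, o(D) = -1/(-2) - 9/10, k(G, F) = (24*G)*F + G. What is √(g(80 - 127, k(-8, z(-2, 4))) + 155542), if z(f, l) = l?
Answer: √3889715/5 ≈ 394.45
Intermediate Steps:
k(G, F) = G + 24*F*G (k(G, F) = 24*F*G + G = G + 24*F*G)
o(D) = -⅖ (o(D) = -1*(-½) - 9*⅒ = ½ - 9/10 = -⅖)
g(R, U) = -⅖ - R
√(g(80 - 127, k(-8, z(-2, 4))) + 155542) = √((-⅖ - (80 - 127)) + 155542) = √((-⅖ - 1*(-47)) + 155542) = √((-⅖ + 47) + 155542) = √(233/5 + 155542) = √(777943/5) = √3889715/5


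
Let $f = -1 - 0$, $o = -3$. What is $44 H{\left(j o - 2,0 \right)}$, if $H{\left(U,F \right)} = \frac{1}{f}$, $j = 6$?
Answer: $-44$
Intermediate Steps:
$f = -1$ ($f = -1 + 0 = -1$)
$H{\left(U,F \right)} = -1$ ($H{\left(U,F \right)} = \frac{1}{-1} = -1$)
$44 H{\left(j o - 2,0 \right)} = 44 \left(-1\right) = -44$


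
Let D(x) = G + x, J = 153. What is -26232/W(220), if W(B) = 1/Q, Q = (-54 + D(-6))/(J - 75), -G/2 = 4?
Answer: 297296/13 ≈ 22869.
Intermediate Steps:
G = -8 (G = -2*4 = -8)
D(x) = -8 + x
Q = -34/39 (Q = (-54 + (-8 - 6))/(153 - 75) = (-54 - 14)/78 = -68*1/78 = -34/39 ≈ -0.87179)
W(B) = -39/34 (W(B) = 1/(-34/39) = -39/34)
-26232/W(220) = -26232/(-39/34) = -26232*(-34/39) = 297296/13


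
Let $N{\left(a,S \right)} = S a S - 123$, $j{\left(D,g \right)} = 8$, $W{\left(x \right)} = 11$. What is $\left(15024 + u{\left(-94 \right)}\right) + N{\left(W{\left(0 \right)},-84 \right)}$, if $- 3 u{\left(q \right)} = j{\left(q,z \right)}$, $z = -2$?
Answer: $\frac{277543}{3} \approx 92514.0$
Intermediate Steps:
$u{\left(q \right)} = - \frac{8}{3}$ ($u{\left(q \right)} = \left(- \frac{1}{3}\right) 8 = - \frac{8}{3}$)
$N{\left(a,S \right)} = -123 + a S^{2}$ ($N{\left(a,S \right)} = a S^{2} - 123 = -123 + a S^{2}$)
$\left(15024 + u{\left(-94 \right)}\right) + N{\left(W{\left(0 \right)},-84 \right)} = \left(15024 - \frac{8}{3}\right) - \left(123 - 11 \left(-84\right)^{2}\right) = \frac{45064}{3} + \left(-123 + 11 \cdot 7056\right) = \frac{45064}{3} + \left(-123 + 77616\right) = \frac{45064}{3} + 77493 = \frac{277543}{3}$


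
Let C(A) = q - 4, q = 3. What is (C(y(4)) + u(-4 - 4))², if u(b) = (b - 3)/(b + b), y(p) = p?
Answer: 25/256 ≈ 0.097656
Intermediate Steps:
u(b) = (-3 + b)/(2*b) (u(b) = (-3 + b)/((2*b)) = (-3 + b)*(1/(2*b)) = (-3 + b)/(2*b))
C(A) = -1 (C(A) = 3 - 4 = -1)
(C(y(4)) + u(-4 - 4))² = (-1 + (-3 + (-4 - 4))/(2*(-4 - 4)))² = (-1 + (½)*(-3 - 8)/(-8))² = (-1 + (½)*(-⅛)*(-11))² = (-1 + 11/16)² = (-5/16)² = 25/256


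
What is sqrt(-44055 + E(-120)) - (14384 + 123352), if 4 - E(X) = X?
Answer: -137736 + I*sqrt(43931) ≈ -1.3774e+5 + 209.6*I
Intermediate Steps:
E(X) = 4 - X
sqrt(-44055 + E(-120)) - (14384 + 123352) = sqrt(-44055 + (4 - 1*(-120))) - (14384 + 123352) = sqrt(-44055 + (4 + 120)) - 1*137736 = sqrt(-44055 + 124) - 137736 = sqrt(-43931) - 137736 = I*sqrt(43931) - 137736 = -137736 + I*sqrt(43931)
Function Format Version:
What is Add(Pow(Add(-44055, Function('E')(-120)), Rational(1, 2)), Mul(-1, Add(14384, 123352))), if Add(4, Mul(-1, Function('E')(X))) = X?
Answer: Add(-137736, Mul(I, Pow(43931, Rational(1, 2)))) ≈ Add(-1.3774e+5, Mul(209.60, I))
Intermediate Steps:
Function('E')(X) = Add(4, Mul(-1, X))
Add(Pow(Add(-44055, Function('E')(-120)), Rational(1, 2)), Mul(-1, Add(14384, 123352))) = Add(Pow(Add(-44055, Add(4, Mul(-1, -120))), Rational(1, 2)), Mul(-1, Add(14384, 123352))) = Add(Pow(Add(-44055, Add(4, 120)), Rational(1, 2)), Mul(-1, 137736)) = Add(Pow(Add(-44055, 124), Rational(1, 2)), -137736) = Add(Pow(-43931, Rational(1, 2)), -137736) = Add(Mul(I, Pow(43931, Rational(1, 2))), -137736) = Add(-137736, Mul(I, Pow(43931, Rational(1, 2))))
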